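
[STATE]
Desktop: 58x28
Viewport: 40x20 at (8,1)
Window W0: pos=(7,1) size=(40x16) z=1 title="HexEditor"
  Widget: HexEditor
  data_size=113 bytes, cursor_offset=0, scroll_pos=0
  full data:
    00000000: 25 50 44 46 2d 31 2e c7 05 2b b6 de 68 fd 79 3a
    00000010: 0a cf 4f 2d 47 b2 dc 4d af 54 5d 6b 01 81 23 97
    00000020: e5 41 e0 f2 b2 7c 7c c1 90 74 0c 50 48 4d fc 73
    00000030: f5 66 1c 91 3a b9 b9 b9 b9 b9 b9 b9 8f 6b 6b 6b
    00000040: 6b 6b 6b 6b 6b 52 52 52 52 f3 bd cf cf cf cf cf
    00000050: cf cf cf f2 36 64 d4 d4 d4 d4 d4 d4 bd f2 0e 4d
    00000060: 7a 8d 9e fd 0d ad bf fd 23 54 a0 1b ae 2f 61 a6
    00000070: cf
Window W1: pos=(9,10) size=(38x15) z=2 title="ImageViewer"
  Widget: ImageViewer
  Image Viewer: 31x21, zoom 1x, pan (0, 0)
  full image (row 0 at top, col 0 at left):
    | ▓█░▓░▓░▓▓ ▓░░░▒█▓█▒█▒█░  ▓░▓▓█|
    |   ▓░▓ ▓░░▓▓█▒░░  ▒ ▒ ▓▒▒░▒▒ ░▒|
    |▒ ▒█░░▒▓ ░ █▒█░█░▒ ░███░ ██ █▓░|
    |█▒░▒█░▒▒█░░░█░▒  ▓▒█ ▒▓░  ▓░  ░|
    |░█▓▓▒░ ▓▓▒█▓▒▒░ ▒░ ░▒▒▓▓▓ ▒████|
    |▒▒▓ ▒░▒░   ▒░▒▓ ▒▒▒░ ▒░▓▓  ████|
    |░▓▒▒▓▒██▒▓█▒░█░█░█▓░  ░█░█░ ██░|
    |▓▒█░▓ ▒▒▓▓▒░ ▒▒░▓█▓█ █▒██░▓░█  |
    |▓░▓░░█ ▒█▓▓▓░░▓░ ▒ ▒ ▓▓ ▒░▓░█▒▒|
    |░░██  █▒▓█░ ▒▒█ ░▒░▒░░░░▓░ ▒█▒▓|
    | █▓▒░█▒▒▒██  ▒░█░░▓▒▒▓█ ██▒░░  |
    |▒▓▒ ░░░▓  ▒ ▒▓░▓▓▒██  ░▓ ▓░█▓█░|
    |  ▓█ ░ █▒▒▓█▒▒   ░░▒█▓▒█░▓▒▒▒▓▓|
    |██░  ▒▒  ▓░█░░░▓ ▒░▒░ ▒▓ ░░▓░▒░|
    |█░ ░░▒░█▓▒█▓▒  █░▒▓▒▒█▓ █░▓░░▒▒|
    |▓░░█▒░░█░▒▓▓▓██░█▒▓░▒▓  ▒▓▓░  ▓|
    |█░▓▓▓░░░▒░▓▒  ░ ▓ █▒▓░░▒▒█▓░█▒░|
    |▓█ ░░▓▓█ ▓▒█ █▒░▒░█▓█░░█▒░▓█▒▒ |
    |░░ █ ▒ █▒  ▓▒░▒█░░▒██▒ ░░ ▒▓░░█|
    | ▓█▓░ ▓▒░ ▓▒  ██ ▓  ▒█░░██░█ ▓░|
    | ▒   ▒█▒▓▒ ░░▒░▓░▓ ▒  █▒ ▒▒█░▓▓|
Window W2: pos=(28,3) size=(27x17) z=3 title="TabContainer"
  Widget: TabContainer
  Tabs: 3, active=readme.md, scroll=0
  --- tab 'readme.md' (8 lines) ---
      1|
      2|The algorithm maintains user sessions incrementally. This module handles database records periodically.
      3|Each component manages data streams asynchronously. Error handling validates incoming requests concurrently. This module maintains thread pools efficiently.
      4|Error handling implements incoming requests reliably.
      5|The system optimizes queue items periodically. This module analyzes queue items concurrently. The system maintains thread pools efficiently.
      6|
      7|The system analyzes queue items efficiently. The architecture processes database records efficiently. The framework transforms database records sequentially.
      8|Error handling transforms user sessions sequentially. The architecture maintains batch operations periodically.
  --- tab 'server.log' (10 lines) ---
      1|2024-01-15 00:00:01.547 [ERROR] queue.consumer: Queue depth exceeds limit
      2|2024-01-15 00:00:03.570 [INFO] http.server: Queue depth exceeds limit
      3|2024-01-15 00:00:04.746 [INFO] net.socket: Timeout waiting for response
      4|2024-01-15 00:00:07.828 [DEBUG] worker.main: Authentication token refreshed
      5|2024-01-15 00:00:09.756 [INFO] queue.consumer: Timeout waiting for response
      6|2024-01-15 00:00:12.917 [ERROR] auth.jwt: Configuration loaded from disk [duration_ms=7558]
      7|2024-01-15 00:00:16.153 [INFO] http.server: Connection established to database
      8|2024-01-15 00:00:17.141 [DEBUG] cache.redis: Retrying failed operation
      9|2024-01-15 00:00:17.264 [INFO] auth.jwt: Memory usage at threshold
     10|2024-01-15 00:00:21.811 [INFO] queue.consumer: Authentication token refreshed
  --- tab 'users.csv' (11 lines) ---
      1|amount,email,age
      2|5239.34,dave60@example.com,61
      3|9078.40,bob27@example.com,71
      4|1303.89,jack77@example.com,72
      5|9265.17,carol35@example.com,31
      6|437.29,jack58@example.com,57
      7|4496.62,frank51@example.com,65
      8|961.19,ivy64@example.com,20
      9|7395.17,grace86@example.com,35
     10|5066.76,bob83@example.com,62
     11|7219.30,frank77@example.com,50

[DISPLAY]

━━━━━━━━━━━━━━━━━━━━━━━━━━━━━━━━━━━━━━┓ 
 HexEditor                            ┃ 
────────────────────┏━━━━━━━━━━━━━━━━━━━
00000000  25 50 44 4┃ TabContainer      
00000010  0a cf 4f 2┠───────────────────
00000020  e5 41 e0 f┃[readme.md]│ server
00000030  f5 66 1c 9┃───────────────────
00000040  6b 6b 6b 6┃                   
00000050  cf cf cf f┃The algorithm maint
0┏━━━━━━━━━━━━━━━━━━┃Each component mana
0┃ ImageViewer      ┃Error handling impl
 ┠──────────────────┃The system optimize
 ┃ ▓█░▓░▓░▓▓ ▓░░░▒█▓┃                   
 ┃   ▓░▓ ▓░░▓▓█▒░░  ┃The system analyzes
 ┃▒ ▒█░░▒▓ ░ █▒█░█░▒┃Error handling tran
━┃█▒░▒█░▒▒█░░░█░▒  ▓┃                   
 ┃░█▓▓▒░ ▓▓▒█▓▒▒░ ▒░┃                   
 ┃▒▒▓ ▒░▒░   ▒░▒▓ ▒▒┃                   
 ┃░▓▒▒▓▒██▒▓█▒░█░█░█┗━━━━━━━━━━━━━━━━━━━
 ┃▓▒█░▓ ▒▒▓▓▒░ ▒▒░▓█▓█ █▒██░▓░█       ┃ 


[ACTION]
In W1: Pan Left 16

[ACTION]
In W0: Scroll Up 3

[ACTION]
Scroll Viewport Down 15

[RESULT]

00000040  6b 6b 6b 6┃                   
00000050  cf cf cf f┃The algorithm maint
0┏━━━━━━━━━━━━━━━━━━┃Each component mana
0┃ ImageViewer      ┃Error handling impl
 ┠──────────────────┃The system optimize
 ┃ ▓█░▓░▓░▓▓ ▓░░░▒█▓┃                   
 ┃   ▓░▓ ▓░░▓▓█▒░░  ┃The system analyzes
 ┃▒ ▒█░░▒▓ ░ █▒█░█░▒┃Error handling tran
━┃█▒░▒█░▒▒█░░░█░▒  ▓┃                   
 ┃░█▓▓▒░ ▓▓▒█▓▒▒░ ▒░┃                   
 ┃▒▒▓ ▒░▒░   ▒░▒▓ ▒▒┃                   
 ┃░▓▒▒▓▒██▒▓█▒░█░█░█┗━━━━━━━━━━━━━━━━━━━
 ┃▓▒█░▓ ▒▒▓▓▒░ ▒▒░▓█▓█ █▒██░▓░█       ┃ 
 ┃▓░▓░░█ ▒█▓▓▓░░▓░ ▒ ▒ ▓▓ ▒░▓░█▒▒     ┃ 
 ┃░░██  █▒▓█░ ▒▒█ ░▒░▒░░░░▓░ ▒█▒▓     ┃ 
 ┃ █▓▒░█▒▒▒██  ▒░█░░▓▒▒▓█ ██▒░░       ┃ 
 ┗━━━━━━━━━━━━━━━━━━━━━━━━━━━━━━━━━━━━┛ 
                                        
                                        
                                        


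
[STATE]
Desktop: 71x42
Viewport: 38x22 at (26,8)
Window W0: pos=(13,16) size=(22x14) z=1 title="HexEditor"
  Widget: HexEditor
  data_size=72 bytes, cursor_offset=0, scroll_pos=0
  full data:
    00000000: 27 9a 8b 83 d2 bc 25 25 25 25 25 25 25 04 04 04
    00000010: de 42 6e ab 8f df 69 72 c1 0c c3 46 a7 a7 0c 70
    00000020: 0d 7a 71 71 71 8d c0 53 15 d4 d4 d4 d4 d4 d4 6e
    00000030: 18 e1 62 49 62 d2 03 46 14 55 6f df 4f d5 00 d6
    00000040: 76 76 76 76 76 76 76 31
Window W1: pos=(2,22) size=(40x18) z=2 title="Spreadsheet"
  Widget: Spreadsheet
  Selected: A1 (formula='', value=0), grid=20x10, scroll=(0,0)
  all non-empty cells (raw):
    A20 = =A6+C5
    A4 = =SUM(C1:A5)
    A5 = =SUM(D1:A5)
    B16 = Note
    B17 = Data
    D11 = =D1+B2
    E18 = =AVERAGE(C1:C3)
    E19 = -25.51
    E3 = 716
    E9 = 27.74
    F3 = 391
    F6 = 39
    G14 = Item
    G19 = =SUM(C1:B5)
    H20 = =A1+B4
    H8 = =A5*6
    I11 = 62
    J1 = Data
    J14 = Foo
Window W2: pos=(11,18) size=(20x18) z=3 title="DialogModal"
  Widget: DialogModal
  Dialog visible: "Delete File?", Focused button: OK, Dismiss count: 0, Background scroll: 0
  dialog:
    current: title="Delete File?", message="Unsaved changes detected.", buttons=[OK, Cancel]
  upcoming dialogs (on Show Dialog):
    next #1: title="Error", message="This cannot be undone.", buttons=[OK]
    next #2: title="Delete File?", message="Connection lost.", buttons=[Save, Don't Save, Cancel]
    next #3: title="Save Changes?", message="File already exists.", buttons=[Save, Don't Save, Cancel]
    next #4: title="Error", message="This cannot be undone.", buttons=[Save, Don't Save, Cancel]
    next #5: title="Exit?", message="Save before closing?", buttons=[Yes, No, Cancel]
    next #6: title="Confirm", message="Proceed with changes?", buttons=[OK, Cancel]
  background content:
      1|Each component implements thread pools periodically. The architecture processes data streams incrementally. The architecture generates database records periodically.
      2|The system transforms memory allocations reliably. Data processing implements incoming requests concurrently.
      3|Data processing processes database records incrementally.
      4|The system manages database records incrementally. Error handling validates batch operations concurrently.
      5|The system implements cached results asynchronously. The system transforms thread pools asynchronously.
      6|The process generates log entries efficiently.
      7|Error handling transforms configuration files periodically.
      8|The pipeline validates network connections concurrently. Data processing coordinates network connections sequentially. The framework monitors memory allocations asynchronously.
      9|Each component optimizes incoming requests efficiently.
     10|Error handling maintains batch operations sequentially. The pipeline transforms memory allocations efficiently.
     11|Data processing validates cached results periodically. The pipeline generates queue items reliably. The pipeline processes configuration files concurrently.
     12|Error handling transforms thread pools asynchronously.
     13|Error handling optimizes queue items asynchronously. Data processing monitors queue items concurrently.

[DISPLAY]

                                      
                                      
                                      
                                      
                                      
                                      
                                      
                                      
━━━━━━━━┓                             
        ┃                             
━━━━┓───┨                             
    ┃b 8┃                             
────┨e a┃                             
 imp┃1 7┃                             
nsfo┃━━━━━━━━━━┓                      
g pr┃          ┃                      
ages┃──────────┨                      
─┐me┃          ┃                      
?│ra┃   D      ┃                      
n│ra┃----------┃                      
l│id┃       0  ┃                      
─┘pt┃       0  ┃                      


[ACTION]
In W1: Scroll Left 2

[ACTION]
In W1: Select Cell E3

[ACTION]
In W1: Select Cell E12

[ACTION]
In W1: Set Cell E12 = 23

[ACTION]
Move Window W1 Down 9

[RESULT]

                                      
                                      
                                      
                                      
                                      
                                      
                                      
                                      
━━━━━━━━┓                             
        ┃                             
━━━━┓───┨                             
    ┃b 8┃                             
────┨e a┃                             
 imp┃1 7┃                             
nsfo┃2 4┃                             
g pr┃6 7┃                             
ages┃━━━━━━━━━━┓                      
─┐me┃          ┃                      
?│ra┃──────────┨                      
n│ra┃          ┃                      
l│id┃   D      ┃                      
─┘pt┃----------┃                      


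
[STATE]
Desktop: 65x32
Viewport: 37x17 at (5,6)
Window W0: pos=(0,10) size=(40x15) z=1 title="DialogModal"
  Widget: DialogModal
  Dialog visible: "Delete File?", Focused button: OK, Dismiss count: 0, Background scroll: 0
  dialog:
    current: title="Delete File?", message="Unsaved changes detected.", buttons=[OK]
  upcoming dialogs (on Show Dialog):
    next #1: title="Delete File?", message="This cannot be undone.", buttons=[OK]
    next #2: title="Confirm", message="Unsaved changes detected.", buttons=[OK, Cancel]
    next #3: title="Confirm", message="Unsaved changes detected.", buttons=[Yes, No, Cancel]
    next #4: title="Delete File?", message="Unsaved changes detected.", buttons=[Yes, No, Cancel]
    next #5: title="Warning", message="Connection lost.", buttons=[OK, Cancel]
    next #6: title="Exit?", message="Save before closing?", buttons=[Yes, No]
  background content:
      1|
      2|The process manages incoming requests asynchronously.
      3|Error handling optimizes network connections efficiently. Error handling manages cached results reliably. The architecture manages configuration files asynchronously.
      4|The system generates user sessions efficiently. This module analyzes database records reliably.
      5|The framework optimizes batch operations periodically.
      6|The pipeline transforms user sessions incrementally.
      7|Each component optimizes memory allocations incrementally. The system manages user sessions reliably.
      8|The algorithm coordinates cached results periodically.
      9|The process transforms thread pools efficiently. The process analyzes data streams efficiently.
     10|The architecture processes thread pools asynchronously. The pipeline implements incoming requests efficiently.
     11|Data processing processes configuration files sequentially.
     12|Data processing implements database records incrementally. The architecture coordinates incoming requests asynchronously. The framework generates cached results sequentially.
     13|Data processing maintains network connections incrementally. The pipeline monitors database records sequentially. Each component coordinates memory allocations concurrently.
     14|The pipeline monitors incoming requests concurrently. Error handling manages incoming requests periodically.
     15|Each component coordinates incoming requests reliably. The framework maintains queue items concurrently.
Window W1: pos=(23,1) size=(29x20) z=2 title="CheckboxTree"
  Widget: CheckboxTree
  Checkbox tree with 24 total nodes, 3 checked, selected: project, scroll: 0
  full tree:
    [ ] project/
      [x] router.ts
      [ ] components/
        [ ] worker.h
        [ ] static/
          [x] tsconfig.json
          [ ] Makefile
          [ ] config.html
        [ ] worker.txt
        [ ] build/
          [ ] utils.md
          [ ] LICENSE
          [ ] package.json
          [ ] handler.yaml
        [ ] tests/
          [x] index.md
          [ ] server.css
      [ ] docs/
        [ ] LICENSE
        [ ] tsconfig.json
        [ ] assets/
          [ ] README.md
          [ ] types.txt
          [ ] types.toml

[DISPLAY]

                  ┃   [-] components/
                  ┃     [ ] worker.h 
                  ┃     [-] static/  
                  ┃       [x] tsconfi
━━━━━━━━━━━━━━━━━━┃       [ ] Makefil
logModal          ┃       [ ] config.
──────────────────┃     [ ] worker.tx
                  ┃     [ ] build/   
process manages in┃       [ ] utils.m
r handling optimiz┃       [ ] LICENSE
┌─────────────────┃       [ ] package
│        Delete Fi┃       [ ] handler
│ Unsaved changes ┃     [-] tests/   
│            [OK] ┃       [x] index.m
└─────────────────┗━━━━━━━━━━━━━━━━━━
process transforms thread pools ef┃  
architecture processes thread pool┃  


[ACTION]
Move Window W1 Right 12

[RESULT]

                              ┃   [-]
                              ┃     [
                              ┃     [
                              ┃      
━━━━━━━━━━━━━━━━━━━━━━━━━━━━━━┃      
logModal                      ┃      
──────────────────────────────┃     [
                              ┃     [
process manages incoming reque┃      
r handling optimizes network c┃      
┌───────────────────────────┐s┃      
│        Delete File?       │r┃      
│ Unsaved changes detected. │i┃     [
│            [OK]           │l┃      
└───────────────────────────┘r┗━━━━━━
process transforms thread pools ef┃  
architecture processes thread pool┃  


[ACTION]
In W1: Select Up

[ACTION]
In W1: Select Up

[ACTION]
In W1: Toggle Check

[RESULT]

                              ┃   [x]
                              ┃     [
                              ┃     [
                              ┃      
━━━━━━━━━━━━━━━━━━━━━━━━━━━━━━┃      
logModal                      ┃      
──────────────────────────────┃     [
                              ┃     [
process manages incoming reque┃      
r handling optimizes network c┃      
┌───────────────────────────┐s┃      
│        Delete File?       │r┃      
│ Unsaved changes detected. │i┃     [
│            [OK]           │l┃      
└───────────────────────────┘r┗━━━━━━
process transforms thread pools ef┃  
architecture processes thread pool┃  


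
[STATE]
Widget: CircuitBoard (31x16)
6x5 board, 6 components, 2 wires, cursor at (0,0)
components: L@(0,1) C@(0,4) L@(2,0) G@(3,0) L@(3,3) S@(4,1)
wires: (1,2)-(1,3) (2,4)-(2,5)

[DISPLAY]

   0 1 2 3 4 5                 
0  [.]  L           C          
                               
1           · ─ ·              
                               
2   L               · ─ ·      
                               
3   G           L              
                               
4       S                      
Cursor: (0,0)                  
                               
                               
                               
                               
                               


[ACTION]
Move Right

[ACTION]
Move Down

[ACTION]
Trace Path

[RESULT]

   0 1 2 3 4 5                 
0       L           C          
                               
1      [.]  · ─ ·              
                               
2   L               · ─ ·      
                               
3   G           L              
                               
4       S                      
Cursor: (1,1)  Trace: No connec
                               
                               
                               
                               
                               


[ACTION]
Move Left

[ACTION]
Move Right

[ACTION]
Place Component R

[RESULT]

   0 1 2 3 4 5                 
0       L           C          
                               
1      [R]  · ─ ·              
                               
2   L               · ─ ·      
                               
3   G           L              
                               
4       S                      
Cursor: (1,1)  Trace: No connec
                               
                               
                               
                               
                               


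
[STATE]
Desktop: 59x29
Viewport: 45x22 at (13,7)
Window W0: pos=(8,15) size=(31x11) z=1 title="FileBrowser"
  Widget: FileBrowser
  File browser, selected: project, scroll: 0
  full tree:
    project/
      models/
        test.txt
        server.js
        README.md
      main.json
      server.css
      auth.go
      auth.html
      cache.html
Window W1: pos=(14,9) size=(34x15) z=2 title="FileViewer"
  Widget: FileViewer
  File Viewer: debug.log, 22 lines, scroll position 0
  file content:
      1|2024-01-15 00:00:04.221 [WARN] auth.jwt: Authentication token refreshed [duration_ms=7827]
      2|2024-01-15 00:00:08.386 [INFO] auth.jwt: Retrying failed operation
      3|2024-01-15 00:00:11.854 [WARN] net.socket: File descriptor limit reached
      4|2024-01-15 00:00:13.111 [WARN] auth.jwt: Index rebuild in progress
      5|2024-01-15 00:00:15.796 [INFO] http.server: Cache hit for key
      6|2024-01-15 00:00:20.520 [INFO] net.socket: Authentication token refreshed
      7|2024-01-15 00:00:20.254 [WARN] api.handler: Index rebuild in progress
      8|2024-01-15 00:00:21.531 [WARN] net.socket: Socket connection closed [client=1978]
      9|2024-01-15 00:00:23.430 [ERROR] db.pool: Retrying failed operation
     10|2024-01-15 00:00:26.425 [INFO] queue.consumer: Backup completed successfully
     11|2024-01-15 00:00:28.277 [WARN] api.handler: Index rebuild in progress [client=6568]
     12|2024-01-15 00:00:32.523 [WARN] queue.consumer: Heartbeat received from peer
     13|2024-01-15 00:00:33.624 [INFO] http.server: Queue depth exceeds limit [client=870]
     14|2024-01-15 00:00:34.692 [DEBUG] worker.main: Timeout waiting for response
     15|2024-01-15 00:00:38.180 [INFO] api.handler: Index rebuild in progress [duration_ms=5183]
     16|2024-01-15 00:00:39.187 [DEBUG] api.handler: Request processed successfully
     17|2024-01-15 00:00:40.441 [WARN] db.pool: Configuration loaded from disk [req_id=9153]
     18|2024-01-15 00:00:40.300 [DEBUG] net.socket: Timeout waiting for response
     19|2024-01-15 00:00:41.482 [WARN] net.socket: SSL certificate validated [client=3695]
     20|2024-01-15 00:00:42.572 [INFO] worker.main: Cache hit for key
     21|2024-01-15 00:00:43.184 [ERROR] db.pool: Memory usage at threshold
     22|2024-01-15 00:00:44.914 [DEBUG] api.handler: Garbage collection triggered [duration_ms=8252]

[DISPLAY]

                                             
                                             
 ┏━━━━━━━━━━━━━━━━━━━━━━━━━━━━━━━━┓          
 ┃ FileViewer                     ┃          
 ┠────────────────────────────────┨          
 ┃2024-01-15 00:00:04.221 [WARN] ▲┃          
 ┃2024-01-15 00:00:08.386 [INFO] █┃          
 ┃2024-01-15 00:00:11.854 [WARN] ░┃          
━┃2024-01-15 00:00:13.111 [WARN] ░┃          
e┃2024-01-15 00:00:15.796 [INFO] ░┃          
─┃2024-01-15 00:00:20.520 [INFO] ░┃          
]┃2024-01-15 00:00:20.254 [WARN] ░┃          
[┃2024-01-15 00:00:21.531 [WARN] ░┃          
m┃2024-01-15 00:00:23.430 [ERROR]░┃          
s┃2024-01-15 00:00:26.425 [INFO] ░┃          
a┃2024-01-15 00:00:28.277 [WARN] ▼┃          
a┗━━━━━━━━━━━━━━━━━━━━━━━━━━━━━━━━┛          
cache.html               ┃                   
━━━━━━━━━━━━━━━━━━━━━━━━━┛                   
                                             
                                             
                                             


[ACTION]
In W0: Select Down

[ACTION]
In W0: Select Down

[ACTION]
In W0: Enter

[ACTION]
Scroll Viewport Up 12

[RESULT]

                                             
                                             
                                             
                                             
                                             
                                             
                                             
                                             
                                             
 ┏━━━━━━━━━━━━━━━━━━━━━━━━━━━━━━━━┓          
 ┃ FileViewer                     ┃          
 ┠────────────────────────────────┨          
 ┃2024-01-15 00:00:04.221 [WARN] ▲┃          
 ┃2024-01-15 00:00:08.386 [INFO] █┃          
 ┃2024-01-15 00:00:11.854 [WARN] ░┃          
━┃2024-01-15 00:00:13.111 [WARN] ░┃          
e┃2024-01-15 00:00:15.796 [INFO] ░┃          
─┃2024-01-15 00:00:20.520 [INFO] ░┃          
]┃2024-01-15 00:00:20.254 [WARN] ░┃          
[┃2024-01-15 00:00:21.531 [WARN] ░┃          
m┃2024-01-15 00:00:23.430 [ERROR]░┃          
s┃2024-01-15 00:00:26.425 [INFO] ░┃          


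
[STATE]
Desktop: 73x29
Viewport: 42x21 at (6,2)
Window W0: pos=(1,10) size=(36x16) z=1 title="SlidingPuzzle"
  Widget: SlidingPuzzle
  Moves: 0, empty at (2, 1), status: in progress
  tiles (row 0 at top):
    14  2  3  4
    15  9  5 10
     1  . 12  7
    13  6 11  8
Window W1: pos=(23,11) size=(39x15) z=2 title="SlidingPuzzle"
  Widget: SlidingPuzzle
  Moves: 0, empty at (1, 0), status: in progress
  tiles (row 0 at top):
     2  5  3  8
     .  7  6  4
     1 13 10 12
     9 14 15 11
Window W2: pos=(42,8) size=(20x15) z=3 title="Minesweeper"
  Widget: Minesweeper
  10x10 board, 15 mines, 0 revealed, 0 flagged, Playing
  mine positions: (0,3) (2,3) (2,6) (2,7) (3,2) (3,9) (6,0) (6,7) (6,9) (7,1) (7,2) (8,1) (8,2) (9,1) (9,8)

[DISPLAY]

                                          
                                          
                                          
                                          
                                          
                                          
                                    ┏━━━━━
                                    ┃ Mine
━━━━━━━━━━━━━━━━━━━━━━━━━━━━━━┓     ┠─────
dingPuzzle       ┏━━━━━━━━━━━━━━━━━━┃■■■■■
─────────────────┃ SlidingPuzzle    ┃■■■■■
─┬────┬────┬────┐┠──────────────────┃■■■■■
 │  2 │  3 │  4 │┃┌────┬────┬────┬──┃■■■■■
─┼────┼────┼────┤┃│  2 │  5 │  3 │  ┃■■■■■
 │  9 │  5 │ 10 │┃├────┼────┼────┼──┃■■■■■
─┼────┼────┼────┤┃│    │  7 │  6 │  ┃■■■■■
 │    │ 12 │  7 │┃├────┼────┼────┼──┃■■■■■
─┼────┼────┼────┤┃│  1 │ 13 │ 10 │ 1┃■■■■■
 │  6 │ 11 │  8 │┃├────┼────┼────┼──┃■■■■■
─┴────┴────┴────┘┃│  9 │ 14 │ 15 │ 1┃     
s: 0             ┃└────┴────┴────┴──┗━━━━━


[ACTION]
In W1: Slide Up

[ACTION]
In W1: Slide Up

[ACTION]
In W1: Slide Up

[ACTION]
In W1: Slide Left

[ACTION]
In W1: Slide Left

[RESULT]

                                          
                                          
                                          
                                          
                                          
                                          
                                    ┏━━━━━
                                    ┃ Mine
━━━━━━━━━━━━━━━━━━━━━━━━━━━━━━┓     ┠─────
dingPuzzle       ┏━━━━━━━━━━━━━━━━━━┃■■■■■
─────────────────┃ SlidingPuzzle    ┃■■■■■
─┬────┬────┬────┐┠──────────────────┃■■■■■
 │  2 │  3 │  4 │┃┌────┬────┬────┬──┃■■■■■
─┼────┼────┼────┤┃│  2 │  5 │  3 │  ┃■■■■■
 │  9 │  5 │ 10 │┃├────┼────┼────┼──┃■■■■■
─┼────┼────┼────┤┃│  1 │  7 │  6 │  ┃■■■■■
 │    │ 12 │  7 │┃├────┼────┼────┼──┃■■■■■
─┼────┼────┼────┤┃│  9 │ 13 │ 10 │ 1┃■■■■■
 │  6 │ 11 │  8 │┃├────┼────┼────┼──┃■■■■■
─┴────┴────┴────┘┃│ 14 │ 15 │    │ 1┃     
s: 0             ┃└────┴────┴────┴──┗━━━━━


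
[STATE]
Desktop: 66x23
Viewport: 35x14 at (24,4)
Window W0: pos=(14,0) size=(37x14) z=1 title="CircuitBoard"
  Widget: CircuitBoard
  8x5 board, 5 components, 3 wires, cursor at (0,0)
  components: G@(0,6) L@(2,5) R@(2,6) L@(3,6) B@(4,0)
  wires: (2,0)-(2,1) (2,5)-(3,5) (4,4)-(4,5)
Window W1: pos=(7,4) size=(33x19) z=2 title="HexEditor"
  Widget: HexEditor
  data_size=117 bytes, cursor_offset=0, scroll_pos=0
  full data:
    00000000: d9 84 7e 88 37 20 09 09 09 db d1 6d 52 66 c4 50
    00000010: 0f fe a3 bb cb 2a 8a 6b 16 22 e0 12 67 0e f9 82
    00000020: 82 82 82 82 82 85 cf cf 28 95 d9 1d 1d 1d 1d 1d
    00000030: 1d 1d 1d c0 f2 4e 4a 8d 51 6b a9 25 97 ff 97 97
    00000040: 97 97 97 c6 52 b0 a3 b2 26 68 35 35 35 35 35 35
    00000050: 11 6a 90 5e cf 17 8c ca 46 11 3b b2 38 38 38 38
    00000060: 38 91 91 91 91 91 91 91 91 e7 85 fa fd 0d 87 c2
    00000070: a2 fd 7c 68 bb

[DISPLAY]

━━━━━━━━━━━━━━━┓   G      ┃        
               ┃          ┃        
───────────────┨          ┃        
7e 88 37 20 09 ┃          ┃        
a3 bb cb 2a 8a ┃   R      ┃        
82 82 82 85 cf ┃          ┃        
1d c0 f2 4e 4a ┃   L      ┃        
97 c6 52 b0 a3 ┃          ┃        
90 5e cf 17 8c ┃          ┃        
91 91 91 91 91 ┃━━━━━━━━━━┛        
7c 68 bb       ┃                   
               ┃                   
               ┃                   
               ┃                   


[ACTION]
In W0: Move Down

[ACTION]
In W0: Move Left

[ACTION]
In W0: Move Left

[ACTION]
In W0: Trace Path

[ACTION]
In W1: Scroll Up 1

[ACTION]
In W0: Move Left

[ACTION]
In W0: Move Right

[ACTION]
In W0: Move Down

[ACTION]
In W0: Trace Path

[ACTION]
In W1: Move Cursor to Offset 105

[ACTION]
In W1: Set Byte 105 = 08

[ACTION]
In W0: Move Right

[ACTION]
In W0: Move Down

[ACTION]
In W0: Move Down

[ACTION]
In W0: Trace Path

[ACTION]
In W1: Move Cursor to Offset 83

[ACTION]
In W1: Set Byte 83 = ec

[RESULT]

━━━━━━━━━━━━━━━┓   G      ┃        
               ┃          ┃        
───────────────┨          ┃        
7e 88 37 20 09 ┃          ┃        
a3 bb cb 2a 8a ┃   R      ┃        
82 82 82 85 cf ┃          ┃        
1d c0 f2 4e 4a ┃   L      ┃        
97 c6 52 b0 a3 ┃          ┃        
90 EC cf 17 8c ┃          ┃        
91 91 91 91 91 ┃━━━━━━━━━━┛        
7c 68 bb       ┃                   
               ┃                   
               ┃                   
               ┃                   


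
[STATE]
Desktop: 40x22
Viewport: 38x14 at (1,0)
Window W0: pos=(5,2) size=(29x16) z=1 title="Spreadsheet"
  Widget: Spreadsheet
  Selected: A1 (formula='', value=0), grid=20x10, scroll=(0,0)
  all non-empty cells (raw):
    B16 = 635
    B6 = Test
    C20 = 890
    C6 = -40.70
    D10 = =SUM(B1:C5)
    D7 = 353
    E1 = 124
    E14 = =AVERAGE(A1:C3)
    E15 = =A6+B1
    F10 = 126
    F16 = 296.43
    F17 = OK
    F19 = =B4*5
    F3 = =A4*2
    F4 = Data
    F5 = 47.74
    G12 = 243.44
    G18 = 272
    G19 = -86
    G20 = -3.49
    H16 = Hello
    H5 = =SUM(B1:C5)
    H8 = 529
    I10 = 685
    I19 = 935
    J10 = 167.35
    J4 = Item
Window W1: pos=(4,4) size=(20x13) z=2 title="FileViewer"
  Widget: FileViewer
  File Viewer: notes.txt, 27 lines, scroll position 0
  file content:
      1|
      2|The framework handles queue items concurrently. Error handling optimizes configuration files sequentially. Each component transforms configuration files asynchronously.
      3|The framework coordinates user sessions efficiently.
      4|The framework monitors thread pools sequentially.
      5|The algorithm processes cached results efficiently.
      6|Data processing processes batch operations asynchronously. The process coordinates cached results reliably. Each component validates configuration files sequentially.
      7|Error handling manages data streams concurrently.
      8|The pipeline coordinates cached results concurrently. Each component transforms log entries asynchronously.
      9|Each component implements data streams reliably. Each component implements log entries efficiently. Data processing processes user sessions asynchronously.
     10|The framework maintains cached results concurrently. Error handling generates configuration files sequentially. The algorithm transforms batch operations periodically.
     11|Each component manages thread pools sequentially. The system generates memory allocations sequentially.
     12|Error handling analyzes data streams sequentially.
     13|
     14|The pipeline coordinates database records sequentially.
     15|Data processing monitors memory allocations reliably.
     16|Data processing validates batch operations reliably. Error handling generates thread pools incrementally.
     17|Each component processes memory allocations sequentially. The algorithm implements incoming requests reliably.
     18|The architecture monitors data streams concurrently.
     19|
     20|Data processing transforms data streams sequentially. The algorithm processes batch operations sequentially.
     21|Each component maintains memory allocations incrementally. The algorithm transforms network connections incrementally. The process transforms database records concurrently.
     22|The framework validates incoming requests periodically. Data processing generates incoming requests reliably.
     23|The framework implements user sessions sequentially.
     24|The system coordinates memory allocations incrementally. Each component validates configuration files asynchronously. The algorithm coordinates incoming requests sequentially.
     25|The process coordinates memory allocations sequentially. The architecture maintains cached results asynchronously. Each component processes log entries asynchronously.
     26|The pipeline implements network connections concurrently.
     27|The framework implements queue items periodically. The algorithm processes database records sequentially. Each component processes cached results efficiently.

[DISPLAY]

                                      
                                      
    ┏━━━━━━━━━━━━━━━━━━━━━━━━━━━┓     
    ┃ Spreadsheet               ┃     
   ┏━━━━━━━━━━━━━━━━━━┓─────────┨     
   ┃ FileViewer       ┃         ┃     
   ┠──────────────────┨     C   ┃     
   ┃                 ▲┃---------┃     
   ┃The framework han█┃ 0       ┃     
   ┃The framework coo░┃ 0       ┃     
   ┃The framework mon░┃ 0       ┃     
   ┃The algorithm pro░┃ 0       ┃     
   ┃Data processing p░┃ 0       ┃     
   ┃Error handling ma░┃    -40.7┃     


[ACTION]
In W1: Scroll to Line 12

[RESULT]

                                      
                                      
    ┏━━━━━━━━━━━━━━━━━━━━━━━━━━━┓     
    ┃ Spreadsheet               ┃     
   ┏━━━━━━━━━━━━━━━━━━┓─────────┨     
   ┃ FileViewer       ┃         ┃     
   ┠──────────────────┨     C   ┃     
   ┃Error handling an▲┃---------┃     
   ┃                 ░┃ 0       ┃     
   ┃The pipeline coor░┃ 0       ┃     
   ┃Data processing m░┃ 0       ┃     
   ┃Data processing v░┃ 0       ┃     
   ┃Each component pr█┃ 0       ┃     
   ┃The architecture ░┃    -40.7┃     


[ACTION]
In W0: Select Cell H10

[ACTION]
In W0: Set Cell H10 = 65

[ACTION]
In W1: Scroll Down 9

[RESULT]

                                      
                                      
    ┏━━━━━━━━━━━━━━━━━━━━━━━━━━━┓     
    ┃ Spreadsheet               ┃     
   ┏━━━━━━━━━━━━━━━━━━┓─────────┨     
   ┃ FileViewer       ┃         ┃     
   ┠──────────────────┨     C   ┃     
   ┃                 ▲┃---------┃     
   ┃Data processing t░┃ 0       ┃     
   ┃Each component ma░┃ 0       ┃     
   ┃The framework val░┃ 0       ┃     
   ┃The framework imp░┃ 0       ┃     
   ┃The system coordi░┃ 0       ┃     
   ┃The process coord░┃    -40.7┃     


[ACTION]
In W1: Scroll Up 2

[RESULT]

                                      
                                      
    ┏━━━━━━━━━━━━━━━━━━━━━━━━━━━┓     
    ┃ Spreadsheet               ┃     
   ┏━━━━━━━━━━━━━━━━━━┓─────────┨     
   ┃ FileViewer       ┃         ┃     
   ┠──────────────────┨     C   ┃     
   ┃Each component pr▲┃---------┃     
   ┃The architecture ░┃ 0       ┃     
   ┃                 ░┃ 0       ┃     
   ┃Data processing t░┃ 0       ┃     
   ┃Each component ma░┃ 0       ┃     
   ┃The framework val░┃ 0       ┃     
   ┃The framework imp░┃    -40.7┃     


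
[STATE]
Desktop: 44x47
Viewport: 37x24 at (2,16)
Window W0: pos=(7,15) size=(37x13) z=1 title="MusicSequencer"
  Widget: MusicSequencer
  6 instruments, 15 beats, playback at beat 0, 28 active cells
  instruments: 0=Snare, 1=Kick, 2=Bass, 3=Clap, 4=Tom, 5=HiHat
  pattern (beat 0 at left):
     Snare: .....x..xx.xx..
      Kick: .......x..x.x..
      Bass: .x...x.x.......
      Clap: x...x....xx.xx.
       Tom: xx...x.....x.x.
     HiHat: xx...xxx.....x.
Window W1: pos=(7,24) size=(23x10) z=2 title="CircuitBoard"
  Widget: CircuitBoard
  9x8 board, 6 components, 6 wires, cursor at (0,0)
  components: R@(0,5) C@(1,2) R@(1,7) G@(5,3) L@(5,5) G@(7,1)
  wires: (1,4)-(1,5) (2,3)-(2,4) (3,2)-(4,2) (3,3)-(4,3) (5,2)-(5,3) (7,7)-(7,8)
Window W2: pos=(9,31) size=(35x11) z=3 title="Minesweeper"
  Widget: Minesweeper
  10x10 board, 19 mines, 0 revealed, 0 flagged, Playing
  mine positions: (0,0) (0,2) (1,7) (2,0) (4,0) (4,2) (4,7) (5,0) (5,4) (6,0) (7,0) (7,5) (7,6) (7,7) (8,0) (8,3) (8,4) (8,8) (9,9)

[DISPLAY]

     ┃ MusicSequencer                
     ┠───────────────────────────────
     ┃      ▼12345678901234          
     ┃ Snare·····█··██·██··          
     ┃  Kick·······█··█·█··          
     ┃  Bass·█···█·█·······          
     ┃  Clap█···█····██·██·          
     ┃   Tom██···█·····█·█·          
     ┏━━━━━━━━━━━━━━━━━━━━━┓         
     ┃ CircuitBoard        ┃         
     ┠─────────────────────┨         
     ┃   0 1 2 3 4 5 6 7 8 ┃━━━━━━━━━
     ┃0  [.]               ┃         
     ┃                     ┃         
     ┃1           C       ·┃         
     ┃ ┏━━━━━━━━━━━━━━━━━━━━━━━━━━━━━
     ┃2┃ Minesweeper                 
     ┗━┠─────────────────────────────
       ┃■■■■■■■■■■                   
       ┃■■■■■■■■■■                   
       ┃■■■■■■■■■■                   
       ┃■■■■■■■■■■                   
       ┃■■■■■■■■■■                   
       ┃■■■■■■■■■■                   


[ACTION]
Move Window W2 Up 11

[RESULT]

     ┃ MusicSequencer                
     ┠───────────────────────────────
     ┃      ▼12345678901234          
     ┃ Snare·····█··██·██··          
     ┃ ┏━━━━━━━━━━━━━━━━━━━━━━━━━━━━━
     ┃ ┃ Minesweeper                 
     ┃ ┠─────────────────────────────
     ┃ ┃■■■■■■■■■■                   
     ┏━┃■■■■■■■■■■                   
     ┃ ┃■■■■■■■■■■                   
     ┠─┃■■■■■■■■■■                   
     ┃ ┃■■■■■■■■■■                   
     ┃0┃■■■■■■■■■■                   
     ┃ ┃■■■■■■■■■■                   
     ┃1┗━━━━━━━━━━━━━━━━━━━━━━━━━━━━━
     ┃                     ┃         
     ┃2               · ─ ·┃         
     ┗━━━━━━━━━━━━━━━━━━━━━┛         
                                     
                                     
                                     
                                     
                                     
                                     


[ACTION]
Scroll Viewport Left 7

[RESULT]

       ┃ MusicSequencer              
       ┠─────────────────────────────
       ┃      ▼12345678901234        
       ┃ Snare·····█··██·██··        
       ┃ ┏━━━━━━━━━━━━━━━━━━━━━━━━━━━
       ┃ ┃ Minesweeper               
       ┃ ┠───────────────────────────
       ┃ ┃■■■■■■■■■■                 
       ┏━┃■■■■■■■■■■                 
       ┃ ┃■■■■■■■■■■                 
       ┠─┃■■■■■■■■■■                 
       ┃ ┃■■■■■■■■■■                 
       ┃0┃■■■■■■■■■■                 
       ┃ ┃■■■■■■■■■■                 
       ┃1┗━━━━━━━━━━━━━━━━━━━━━━━━━━━
       ┃                     ┃       
       ┃2               · ─ ·┃       
       ┗━━━━━━━━━━━━━━━━━━━━━┛       
                                     
                                     
                                     
                                     
                                     
                                     


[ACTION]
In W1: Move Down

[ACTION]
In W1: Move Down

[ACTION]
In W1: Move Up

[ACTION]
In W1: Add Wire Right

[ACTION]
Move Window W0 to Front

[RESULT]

       ┃ MusicSequencer              
       ┠─────────────────────────────
       ┃      ▼12345678901234        
       ┃ Snare·····█··██·██··        
       ┃  Kick·······█··█·█··        
       ┃  Bass·█···█·█·······        
       ┃  Clap█···█····██·██·        
       ┃   Tom██···█·····█·█·        
       ┃ HiHat██···███·····█·        
       ┃                             
       ┃                             
       ┗━━━━━━━━━━━━━━━━━━━━━━━━━━━━━
       ┃0┃■■■■■■■■■■                 
       ┃ ┃■■■■■■■■■■                 
       ┃1┗━━━━━━━━━━━━━━━━━━━━━━━━━━━
       ┃                     ┃       
       ┃2               · ─ ·┃       
       ┗━━━━━━━━━━━━━━━━━━━━━┛       
                                     
                                     
                                     
                                     
                                     
                                     
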